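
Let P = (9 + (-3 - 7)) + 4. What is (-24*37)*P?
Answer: -2664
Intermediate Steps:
P = 3 (P = (9 - 10) + 4 = -1 + 4 = 3)
(-24*37)*P = -24*37*3 = -888*3 = -2664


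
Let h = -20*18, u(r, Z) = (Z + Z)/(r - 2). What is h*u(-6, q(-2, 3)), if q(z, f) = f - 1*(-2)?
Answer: 450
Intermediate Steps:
q(z, f) = 2 + f (q(z, f) = f + 2 = 2 + f)
u(r, Z) = 2*Z/(-2 + r) (u(r, Z) = (2*Z)/(-2 + r) = 2*Z/(-2 + r))
h = -360
h*u(-6, q(-2, 3)) = -720*(2 + 3)/(-2 - 6) = -720*5/(-8) = -720*5*(-1)/8 = -360*(-5/4) = 450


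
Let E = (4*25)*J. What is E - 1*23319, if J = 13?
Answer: -22019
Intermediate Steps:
E = 1300 (E = (4*25)*13 = 100*13 = 1300)
E - 1*23319 = 1300 - 1*23319 = 1300 - 23319 = -22019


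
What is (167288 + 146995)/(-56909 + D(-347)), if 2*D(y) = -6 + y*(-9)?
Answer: -628566/110701 ≈ -5.6781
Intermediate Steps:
D(y) = -3 - 9*y/2 (D(y) = (-6 + y*(-9))/2 = (-6 - 9*y)/2 = -3 - 9*y/2)
(167288 + 146995)/(-56909 + D(-347)) = (167288 + 146995)/(-56909 + (-3 - 9/2*(-347))) = 314283/(-56909 + (-3 + 3123/2)) = 314283/(-56909 + 3117/2) = 314283/(-110701/2) = 314283*(-2/110701) = -628566/110701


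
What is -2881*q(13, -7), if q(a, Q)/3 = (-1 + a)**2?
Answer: -1244592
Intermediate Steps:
q(a, Q) = 3*(-1 + a)**2
-2881*q(13, -7) = -8643*(-1 + 13)**2 = -8643*12**2 = -8643*144 = -2881*432 = -1244592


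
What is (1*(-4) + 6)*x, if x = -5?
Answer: -10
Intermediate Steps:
(1*(-4) + 6)*x = (1*(-4) + 6)*(-5) = (-4 + 6)*(-5) = 2*(-5) = -10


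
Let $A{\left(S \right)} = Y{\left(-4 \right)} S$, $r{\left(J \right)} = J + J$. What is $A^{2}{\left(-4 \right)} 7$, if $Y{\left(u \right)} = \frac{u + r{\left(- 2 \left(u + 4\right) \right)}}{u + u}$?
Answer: $28$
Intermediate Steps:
$r{\left(J \right)} = 2 J$
$Y{\left(u \right)} = \frac{-16 - 3 u}{2 u}$ ($Y{\left(u \right)} = \frac{u + 2 \left(- 2 \left(u + 4\right)\right)}{u + u} = \frac{u + 2 \left(- 2 \left(4 + u\right)\right)}{2 u} = \left(u + 2 \left(-8 - 2 u\right)\right) \frac{1}{2 u} = \left(u - \left(16 + 4 u\right)\right) \frac{1}{2 u} = \left(-16 - 3 u\right) \frac{1}{2 u} = \frac{-16 - 3 u}{2 u}$)
$A{\left(S \right)} = \frac{S}{2}$ ($A{\left(S \right)} = \left(- \frac{3}{2} - \frac{8}{-4}\right) S = \left(- \frac{3}{2} - -2\right) S = \left(- \frac{3}{2} + 2\right) S = \frac{S}{2}$)
$A^{2}{\left(-4 \right)} 7 = \left(\frac{1}{2} \left(-4\right)\right)^{2} \cdot 7 = \left(-2\right)^{2} \cdot 7 = 4 \cdot 7 = 28$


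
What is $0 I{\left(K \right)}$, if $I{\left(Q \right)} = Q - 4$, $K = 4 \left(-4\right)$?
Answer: $0$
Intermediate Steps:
$K = -16$
$I{\left(Q \right)} = -4 + Q$
$0 I{\left(K \right)} = 0 \left(-4 - 16\right) = 0 \left(-20\right) = 0$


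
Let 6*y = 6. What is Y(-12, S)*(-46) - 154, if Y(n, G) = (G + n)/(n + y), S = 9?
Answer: -1832/11 ≈ -166.55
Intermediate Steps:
y = 1 (y = (1/6)*6 = 1)
Y(n, G) = (G + n)/(1 + n) (Y(n, G) = (G + n)/(n + 1) = (G + n)/(1 + n))
Y(-12, S)*(-46) - 154 = ((9 - 12)/(1 - 12))*(-46) - 154 = (-3/(-11))*(-46) - 154 = -1/11*(-3)*(-46) - 154 = (3/11)*(-46) - 154 = -138/11 - 154 = -1832/11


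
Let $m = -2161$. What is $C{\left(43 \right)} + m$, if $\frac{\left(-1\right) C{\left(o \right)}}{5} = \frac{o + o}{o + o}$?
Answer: $-2166$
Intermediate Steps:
$C{\left(o \right)} = -5$ ($C{\left(o \right)} = - 5 \frac{o + o}{o + o} = - 5 \frac{2 o}{2 o} = - 5 \cdot 2 o \frac{1}{2 o} = \left(-5\right) 1 = -5$)
$C{\left(43 \right)} + m = -5 - 2161 = -2166$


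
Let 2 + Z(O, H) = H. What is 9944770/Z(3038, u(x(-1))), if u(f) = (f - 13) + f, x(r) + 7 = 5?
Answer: -9944770/19 ≈ -5.2341e+5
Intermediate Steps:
x(r) = -2 (x(r) = -7 + 5 = -2)
u(f) = -13 + 2*f (u(f) = (-13 + f) + f = -13 + 2*f)
Z(O, H) = -2 + H
9944770/Z(3038, u(x(-1))) = 9944770/(-2 + (-13 + 2*(-2))) = 9944770/(-2 + (-13 - 4)) = 9944770/(-2 - 17) = 9944770/(-19) = 9944770*(-1/19) = -9944770/19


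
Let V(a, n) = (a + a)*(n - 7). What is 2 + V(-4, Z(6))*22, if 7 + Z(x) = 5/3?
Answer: 6518/3 ≈ 2172.7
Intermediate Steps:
Z(x) = -16/3 (Z(x) = -7 + 5/3 = -16/3)
V(a, n) = 2*a*(-7 + n) (V(a, n) = (2*a)*(-7 + n) = 2*a*(-7 + n))
2 + V(-4, Z(6))*22 = 2 + (2*(-4)*(-7 - 16/3))*22 = 2 + (2*(-4)*(-37/3))*22 = 2 + (296/3)*22 = 2 + 6512/3 = 6518/3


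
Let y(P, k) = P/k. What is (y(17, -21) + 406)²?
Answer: 72403081/441 ≈ 1.6418e+5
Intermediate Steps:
(y(17, -21) + 406)² = (17/(-21) + 406)² = (17*(-1/21) + 406)² = (-17/21 + 406)² = (8509/21)² = 72403081/441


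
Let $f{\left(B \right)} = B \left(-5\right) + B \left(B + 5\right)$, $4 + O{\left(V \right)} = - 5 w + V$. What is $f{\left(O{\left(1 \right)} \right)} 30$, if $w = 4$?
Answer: $15870$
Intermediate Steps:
$O{\left(V \right)} = -24 + V$ ($O{\left(V \right)} = -4 + \left(\left(-5\right) 4 + V\right) = -4 + \left(-20 + V\right) = -24 + V$)
$f{\left(B \right)} = - 5 B + B \left(5 + B\right)$
$f{\left(O{\left(1 \right)} \right)} 30 = \left(-24 + 1\right)^{2} \cdot 30 = \left(-23\right)^{2} \cdot 30 = 529 \cdot 30 = 15870$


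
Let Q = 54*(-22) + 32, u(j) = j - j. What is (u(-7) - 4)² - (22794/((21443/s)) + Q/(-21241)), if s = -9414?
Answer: 8728899072/870881 ≈ 10023.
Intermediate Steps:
u(j) = 0
Q = -1156 (Q = -1188 + 32 = -1156)
(u(-7) - 4)² - (22794/((21443/s)) + Q/(-21241)) = (0 - 4)² - (22794/((21443/(-9414))) - 1156/(-21241)) = (-4)² - (22794/((21443*(-1/9414))) - 1156*(-1/21241)) = 16 - (22794/(-41/18) + 1156/21241) = 16 - (22794*(-18/41) + 1156/21241) = 16 - (-410292/41 + 1156/21241) = 16 - 1*(-8714964976/870881) = 16 + 8714964976/870881 = 8728899072/870881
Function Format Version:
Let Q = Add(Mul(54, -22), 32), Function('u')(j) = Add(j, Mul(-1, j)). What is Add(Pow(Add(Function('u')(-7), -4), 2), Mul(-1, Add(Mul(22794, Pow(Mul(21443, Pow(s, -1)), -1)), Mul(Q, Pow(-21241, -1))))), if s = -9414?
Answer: Rational(8728899072, 870881) ≈ 10023.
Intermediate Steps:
Function('u')(j) = 0
Q = -1156 (Q = Add(-1188, 32) = -1156)
Add(Pow(Add(Function('u')(-7), -4), 2), Mul(-1, Add(Mul(22794, Pow(Mul(21443, Pow(s, -1)), -1)), Mul(Q, Pow(-21241, -1))))) = Add(Pow(Add(0, -4), 2), Mul(-1, Add(Mul(22794, Pow(Mul(21443, Pow(-9414, -1)), -1)), Mul(-1156, Pow(-21241, -1))))) = Add(Pow(-4, 2), Mul(-1, Add(Mul(22794, Pow(Mul(21443, Rational(-1, 9414)), -1)), Mul(-1156, Rational(-1, 21241))))) = Add(16, Mul(-1, Add(Mul(22794, Pow(Rational(-41, 18), -1)), Rational(1156, 21241)))) = Add(16, Mul(-1, Add(Mul(22794, Rational(-18, 41)), Rational(1156, 21241)))) = Add(16, Mul(-1, Add(Rational(-410292, 41), Rational(1156, 21241)))) = Add(16, Mul(-1, Rational(-8714964976, 870881))) = Add(16, Rational(8714964976, 870881)) = Rational(8728899072, 870881)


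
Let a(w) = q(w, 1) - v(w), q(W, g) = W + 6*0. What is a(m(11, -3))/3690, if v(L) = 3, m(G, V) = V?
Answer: -1/615 ≈ -0.0016260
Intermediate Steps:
q(W, g) = W (q(W, g) = W + 0 = W)
a(w) = -3 + w (a(w) = w - 1*3 = w - 3 = -3 + w)
a(m(11, -3))/3690 = (-3 - 3)/3690 = -6*1/3690 = -1/615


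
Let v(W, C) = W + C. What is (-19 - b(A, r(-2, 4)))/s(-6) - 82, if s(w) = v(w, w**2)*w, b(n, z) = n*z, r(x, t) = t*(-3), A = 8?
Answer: -14837/180 ≈ -82.428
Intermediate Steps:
r(x, t) = -3*t
v(W, C) = C + W
s(w) = w*(w + w**2) (s(w) = (w**2 + w)*w = (w + w**2)*w = w*(w + w**2))
(-19 - b(A, r(-2, 4)))/s(-6) - 82 = (-19 - 8*(-3*4))/(((-6)**2*(1 - 6))) - 82 = (-19 - 8*(-12))/((36*(-5))) - 82 = (-19 - 1*(-96))/(-180) - 82 = (-19 + 96)*(-1/180) - 82 = 77*(-1/180) - 82 = -77/180 - 82 = -14837/180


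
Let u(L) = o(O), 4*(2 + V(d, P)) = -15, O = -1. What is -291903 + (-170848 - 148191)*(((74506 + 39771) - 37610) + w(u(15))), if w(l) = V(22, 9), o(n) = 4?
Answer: -97832881767/4 ≈ -2.4458e+10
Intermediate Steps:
V(d, P) = -23/4 (V(d, P) = -2 + (1/4)*(-15) = -2 - 15/4 = -23/4)
u(L) = 4
w(l) = -23/4
-291903 + (-170848 - 148191)*(((74506 + 39771) - 37610) + w(u(15))) = -291903 + (-170848 - 148191)*(((74506 + 39771) - 37610) - 23/4) = -291903 - 319039*((114277 - 37610) - 23/4) = -291903 - 319039*(76667 - 23/4) = -291903 - 319039*306645/4 = -291903 - 97831714155/4 = -97832881767/4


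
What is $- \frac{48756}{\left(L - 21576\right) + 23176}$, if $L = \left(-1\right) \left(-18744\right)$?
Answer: $- \frac{12189}{5086} \approx -2.3966$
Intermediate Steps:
$L = 18744$
$- \frac{48756}{\left(L - 21576\right) + 23176} = - \frac{48756}{\left(18744 - 21576\right) + 23176} = - \frac{48756}{-2832 + 23176} = - \frac{48756}{20344} = \left(-48756\right) \frac{1}{20344} = - \frac{12189}{5086}$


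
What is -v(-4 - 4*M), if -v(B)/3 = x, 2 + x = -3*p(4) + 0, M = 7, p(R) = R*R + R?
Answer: -186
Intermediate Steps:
p(R) = R + R² (p(R) = R² + R = R + R²)
x = -62 (x = -2 + (-12*(1 + 4) + 0) = -2 + (-12*5 + 0) = -2 + (-3*20 + 0) = -2 + (-60 + 0) = -2 - 60 = -62)
v(B) = 186 (v(B) = -3*(-62) = 186)
-v(-4 - 4*M) = -1*186 = -186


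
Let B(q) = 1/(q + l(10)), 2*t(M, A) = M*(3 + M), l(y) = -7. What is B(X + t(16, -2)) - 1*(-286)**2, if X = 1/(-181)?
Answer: -2146654043/26244 ≈ -81796.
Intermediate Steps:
t(M, A) = M*(3 + M)/2 (t(M, A) = (M*(3 + M))/2 = M*(3 + M)/2)
X = -1/181 ≈ -0.0055249
B(q) = 1/(-7 + q) (B(q) = 1/(q - 7) = 1/(-7 + q))
B(X + t(16, -2)) - 1*(-286)**2 = 1/(-7 + (-1/181 + (1/2)*16*(3 + 16))) - 1*(-286)**2 = 1/(-7 + (-1/181 + (1/2)*16*19)) - 1*81796 = 1/(-7 + (-1/181 + 152)) - 81796 = 1/(-7 + 27511/181) - 81796 = 1/(26244/181) - 81796 = 181/26244 - 81796 = -2146654043/26244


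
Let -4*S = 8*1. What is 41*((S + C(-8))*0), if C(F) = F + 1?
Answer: 0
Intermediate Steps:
C(F) = 1 + F
S = -2 ≈ -2.0000
41*((S + C(-8))*0) = 41*((-2 + (1 - 8))*0) = 41*((-2 - 7)*0) = 41*(-9*0) = 41*0 = 0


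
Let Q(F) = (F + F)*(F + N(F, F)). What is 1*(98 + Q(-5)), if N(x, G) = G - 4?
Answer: 238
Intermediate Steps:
N(x, G) = -4 + G
Q(F) = 2*F*(-4 + 2*F) (Q(F) = (F + F)*(F + (-4 + F)) = (2*F)*(-4 + 2*F) = 2*F*(-4 + 2*F))
1*(98 + Q(-5)) = 1*(98 + 4*(-5)*(-2 - 5)) = 1*(98 + 4*(-5)*(-7)) = 1*(98 + 140) = 1*238 = 238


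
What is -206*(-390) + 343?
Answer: 80683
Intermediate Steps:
-206*(-390) + 343 = 80340 + 343 = 80683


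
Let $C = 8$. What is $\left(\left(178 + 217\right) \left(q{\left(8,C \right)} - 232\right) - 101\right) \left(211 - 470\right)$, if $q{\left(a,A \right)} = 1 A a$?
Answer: $17213399$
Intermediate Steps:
$q{\left(a,A \right)} = A a$
$\left(\left(178 + 217\right) \left(q{\left(8,C \right)} - 232\right) - 101\right) \left(211 - 470\right) = \left(\left(178 + 217\right) \left(8 \cdot 8 - 232\right) - 101\right) \left(211 - 470\right) = \left(395 \left(64 - 232\right) - 101\right) \left(-259\right) = \left(395 \left(-168\right) - 101\right) \left(-259\right) = \left(-66360 - 101\right) \left(-259\right) = \left(-66461\right) \left(-259\right) = 17213399$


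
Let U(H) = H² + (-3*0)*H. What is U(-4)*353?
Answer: 5648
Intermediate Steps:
U(H) = H² (U(H) = H² + 0*H = H² + 0 = H²)
U(-4)*353 = (-4)²*353 = 16*353 = 5648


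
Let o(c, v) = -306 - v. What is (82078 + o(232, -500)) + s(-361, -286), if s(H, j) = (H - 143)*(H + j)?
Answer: 408360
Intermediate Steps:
s(H, j) = (-143 + H)*(H + j)
(82078 + o(232, -500)) + s(-361, -286) = (82078 + (-306 - 1*(-500))) + ((-361)² - 143*(-361) - 143*(-286) - 361*(-286)) = (82078 + (-306 + 500)) + (130321 + 51623 + 40898 + 103246) = (82078 + 194) + 326088 = 82272 + 326088 = 408360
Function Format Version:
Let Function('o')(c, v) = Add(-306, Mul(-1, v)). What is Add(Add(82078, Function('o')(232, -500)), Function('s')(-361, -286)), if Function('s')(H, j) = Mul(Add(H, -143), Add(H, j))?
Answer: 408360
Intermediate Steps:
Function('s')(H, j) = Mul(Add(-143, H), Add(H, j))
Add(Add(82078, Function('o')(232, -500)), Function('s')(-361, -286)) = Add(Add(82078, Add(-306, Mul(-1, -500))), Add(Pow(-361, 2), Mul(-143, -361), Mul(-143, -286), Mul(-361, -286))) = Add(Add(82078, Add(-306, 500)), Add(130321, 51623, 40898, 103246)) = Add(Add(82078, 194), 326088) = Add(82272, 326088) = 408360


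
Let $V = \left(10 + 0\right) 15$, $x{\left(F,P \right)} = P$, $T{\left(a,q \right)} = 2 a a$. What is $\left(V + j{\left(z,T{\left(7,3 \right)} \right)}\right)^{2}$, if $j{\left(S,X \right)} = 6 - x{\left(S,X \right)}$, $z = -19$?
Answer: $3364$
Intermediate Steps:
$T{\left(a,q \right)} = 2 a^{2}$
$j{\left(S,X \right)} = 6 - X$
$V = 150$ ($V = 10 \cdot 15 = 150$)
$\left(V + j{\left(z,T{\left(7,3 \right)} \right)}\right)^{2} = \left(150 + \left(6 - 2 \cdot 7^{2}\right)\right)^{2} = \left(150 + \left(6 - 2 \cdot 49\right)\right)^{2} = \left(150 + \left(6 - 98\right)\right)^{2} = \left(150 - 92\right)^{2} = 58^{2} = 3364$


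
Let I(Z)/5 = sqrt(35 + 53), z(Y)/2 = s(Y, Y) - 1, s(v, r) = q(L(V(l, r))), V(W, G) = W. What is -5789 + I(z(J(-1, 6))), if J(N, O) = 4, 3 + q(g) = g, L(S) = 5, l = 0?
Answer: -5789 + 10*sqrt(22) ≈ -5742.1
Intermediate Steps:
q(g) = -3 + g
s(v, r) = 2 (s(v, r) = -3 + 5 = 2)
z(Y) = 2 (z(Y) = 2*(2 - 1) = 2*1 = 2)
I(Z) = 10*sqrt(22) (I(Z) = 5*sqrt(35 + 53) = 5*sqrt(88) = 5*(2*sqrt(22)) = 10*sqrt(22))
-5789 + I(z(J(-1, 6))) = -5789 + 10*sqrt(22)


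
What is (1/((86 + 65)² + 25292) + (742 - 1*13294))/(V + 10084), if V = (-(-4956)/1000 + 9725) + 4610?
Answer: -150915833750/293655328977 ≈ -0.51392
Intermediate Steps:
V = 3584989/250 (V = (-(-4956)/1000 + 9725) + 4610 = (-7*(-177/250) + 9725) + 4610 = (1239/250 + 9725) + 4610 = 2432489/250 + 4610 = 3584989/250 ≈ 14340.)
(1/((86 + 65)² + 25292) + (742 - 1*13294))/(V + 10084) = (1/((86 + 65)² + 25292) + (742 - 1*13294))/(3584989/250 + 10084) = (1/(151² + 25292) + (742 - 13294))/(6105989/250) = (1/(22801 + 25292) - 12552)*(250/6105989) = (1/48093 - 12552)*(250/6105989) = -603663335/48093*250/6105989 = -150915833750/293655328977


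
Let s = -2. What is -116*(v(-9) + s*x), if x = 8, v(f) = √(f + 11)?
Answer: 1856 - 116*√2 ≈ 1692.0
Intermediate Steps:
v(f) = √(11 + f)
-116*(v(-9) + s*x) = -116*(√(11 - 9) - 2*8) = -116*(√2 - 16) = -116*(-16 + √2) = 1856 - 116*√2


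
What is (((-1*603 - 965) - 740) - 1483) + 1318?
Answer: -2473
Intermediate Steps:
(((-1*603 - 965) - 740) - 1483) + 1318 = (((-603 - 965) - 740) - 1483) + 1318 = ((-1568 - 740) - 1483) + 1318 = (-2308 - 1483) + 1318 = -3791 + 1318 = -2473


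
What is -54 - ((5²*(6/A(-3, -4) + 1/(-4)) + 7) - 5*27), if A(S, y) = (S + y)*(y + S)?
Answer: 15129/196 ≈ 77.189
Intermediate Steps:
A(S, y) = (S + y)² (A(S, y) = (S + y)*(S + y) = (S + y)²)
-54 - ((5²*(6/A(-3, -4) + 1/(-4)) + 7) - 5*27) = -54 - ((5²*(6/((-3 - 4)²) + 1/(-4)) + 7) - 5*27) = -54 - ((25*(6/((-7)²) + 1*(-¼)) + 7) - 1*135) = -54 - ((25*(6/49 - ¼) + 7) - 135) = -54 - ((25*(-25/196) + 7) - 135) = -54 - ((-625/196 + 7) - 135) = -54 - (747/196 - 135) = -54 - 1*(-25713/196) = -54 + 25713/196 = 15129/196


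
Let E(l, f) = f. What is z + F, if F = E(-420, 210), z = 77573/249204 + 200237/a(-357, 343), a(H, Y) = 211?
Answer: 60958458491/52582044 ≈ 1159.3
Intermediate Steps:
z = 49916229251/52582044 (z = 77573/249204 + 200237/211 = 49916229251/52582044 ≈ 949.30)
F = 210
z + F = 49916229251/52582044 + 210 = 60958458491/52582044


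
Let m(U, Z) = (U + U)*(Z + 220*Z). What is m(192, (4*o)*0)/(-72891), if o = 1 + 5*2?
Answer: 0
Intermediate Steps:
o = 11 (o = 1 + 10 = 11)
m(U, Z) = 442*U*Z (m(U, Z) = (2*U)*(221*Z) = 442*U*Z)
m(192, (4*o)*0)/(-72891) = (442*192*((4*11)*0))/(-72891) = (442*192*(44*0))*(-1/72891) = (442*192*0)*(-1/72891) = 0*(-1/72891) = 0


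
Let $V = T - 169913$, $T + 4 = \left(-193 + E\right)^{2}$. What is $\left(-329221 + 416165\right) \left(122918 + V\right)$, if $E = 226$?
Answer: $-3991599040$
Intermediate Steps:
$T = 1085$ ($T = -4 + \left(-193 + 226\right)^{2} = -4 + 33^{2} = -4 + 1089 = 1085$)
$V = -168828$ ($V = 1085 - 169913 = -168828$)
$\left(-329221 + 416165\right) \left(122918 + V\right) = \left(-329221 + 416165\right) \left(122918 - 168828\right) = 86944 \left(-45910\right) = -3991599040$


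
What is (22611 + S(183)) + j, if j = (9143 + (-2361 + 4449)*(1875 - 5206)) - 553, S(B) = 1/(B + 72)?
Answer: -1765601384/255 ≈ -6.9239e+6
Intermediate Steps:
S(B) = 1/(72 + B)
j = -6946538 (j = (9143 + 2088*(-3331)) - 553 = (9143 - 6955128) - 553 = -6945985 - 553 = -6946538)
(22611 + S(183)) + j = (22611 + 1/(72 + 183)) - 6946538 = (22611 + 1/255) - 6946538 = 5765806/255 - 6946538 = -1765601384/255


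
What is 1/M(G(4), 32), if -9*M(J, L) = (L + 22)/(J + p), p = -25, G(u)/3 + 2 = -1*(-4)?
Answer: 19/6 ≈ 3.1667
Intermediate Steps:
G(u) = 6 (G(u) = -6 + 3*(-1*(-4)) = -6 + 3*4 = -6 + 12 = 6)
M(J, L) = -(22 + L)/(9*(-25 + J)) (M(J, L) = -(L + 22)/(9*(J - 25)) = -(22 + L)/(9*(-25 + J)))
1/M(G(4), 32) = 1/((-22 - 1*32)/(9*(-25 + 6))) = 1/((1/9)*(-22 - 32)/(-19)) = 1/((1/9)*(-1/19)*(-54)) = 1/(6/19) = 19/6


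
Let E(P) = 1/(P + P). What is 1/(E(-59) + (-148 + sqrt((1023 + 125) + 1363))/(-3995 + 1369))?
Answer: 191575891/7716795 + 4570553*sqrt(31)/2572265 ≈ 34.719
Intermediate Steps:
E(P) = 1/(2*P)
1/(E(-59) + (-148 + sqrt((1023 + 125) + 1363))/(-3995 + 1369)) = 1/((1/2)/(-59) + (-148 + sqrt((1023 + 125) + 1363))/(-3995 + 1369)) = 1/((1/2)*(-1/59) + (-148 + sqrt(1148 + 1363))/(-2626)) = 1/(-1/118 + (-148 + sqrt(2511))*(-1/2626)) = 1/(-1/118 + (-148 + 9*sqrt(31))*(-1/2626)) = 1/(-1/118 + (74/1313 - 9*sqrt(31)/2626)) = 1/(7419/154934 - 9*sqrt(31)/2626)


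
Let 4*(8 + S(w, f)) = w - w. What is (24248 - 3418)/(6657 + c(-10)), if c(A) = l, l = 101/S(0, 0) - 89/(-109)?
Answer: 18163760/5794607 ≈ 3.1346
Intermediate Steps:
S(w, f) = -8 (S(w, f) = -8 + (w - w)/4 = -8 + (1/4)*0 = -8 + 0 = -8)
l = -10297/872 (l = 101/(-8) - 89/(-109) = 101*(-1/8) - 89*(-1/109) = -101/8 + 89/109 = -10297/872 ≈ -11.808)
c(A) = -10297/872
(24248 - 3418)/(6657 + c(-10)) = (24248 - 3418)/(6657 - 10297/872) = 20830/(5794607/872) = 20830*(872/5794607) = 18163760/5794607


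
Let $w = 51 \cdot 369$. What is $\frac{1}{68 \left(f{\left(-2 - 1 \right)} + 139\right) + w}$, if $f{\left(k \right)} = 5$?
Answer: $\frac{1}{28611} \approx 3.4952 \cdot 10^{-5}$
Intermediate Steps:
$w = 18819$
$\frac{1}{68 \left(f{\left(-2 - 1 \right)} + 139\right) + w} = \frac{1}{68 \left(5 + 139\right) + 18819} = \frac{1}{68 \cdot 144 + 18819} = \frac{1}{9792 + 18819} = \frac{1}{28611}$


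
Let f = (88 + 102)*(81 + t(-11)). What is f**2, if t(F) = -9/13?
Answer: 39346689600/169 ≈ 2.3282e+8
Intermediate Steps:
t(F) = -9/13 (t(F) = -9*1/13 = -9/13)
f = 198360/13 (f = (88 + 102)*(81 - 9/13) = 190*(1044/13) = 198360/13 ≈ 15258.)
f**2 = (198360/13)**2 = 39346689600/169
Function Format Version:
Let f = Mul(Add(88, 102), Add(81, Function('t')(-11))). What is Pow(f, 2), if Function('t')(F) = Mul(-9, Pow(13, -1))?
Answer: Rational(39346689600, 169) ≈ 2.3282e+8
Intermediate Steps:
Function('t')(F) = Rational(-9, 13) (Function('t')(F) = Mul(-9, Rational(1, 13)) = Rational(-9, 13))
f = Rational(198360, 13) (f = Mul(Add(88, 102), Add(81, Rational(-9, 13))) = Mul(190, Rational(1044, 13)) = Rational(198360, 13) ≈ 15258.)
Pow(f, 2) = Pow(Rational(198360, 13), 2) = Rational(39346689600, 169)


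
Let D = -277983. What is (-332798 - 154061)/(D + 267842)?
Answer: 486859/10141 ≈ 48.009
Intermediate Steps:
(-332798 - 154061)/(D + 267842) = (-332798 - 154061)/(-277983 + 267842) = -486859/(-10141) = -486859*(-1/10141) = 486859/10141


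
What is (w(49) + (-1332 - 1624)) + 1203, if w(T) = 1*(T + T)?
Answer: -1655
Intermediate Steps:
w(T) = 2*T (w(T) = 1*(2*T) = 2*T)
(w(49) + (-1332 - 1624)) + 1203 = (2*49 + (-1332 - 1624)) + 1203 = (98 - 2956) + 1203 = -2858 + 1203 = -1655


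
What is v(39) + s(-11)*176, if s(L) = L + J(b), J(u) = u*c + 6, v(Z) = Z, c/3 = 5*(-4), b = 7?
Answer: -74761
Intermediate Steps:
c = -60 (c = 3*(5*(-4)) = 3*(-20) = -60)
J(u) = 6 - 60*u (J(u) = u*(-60) + 6 = -60*u + 6 = 6 - 60*u)
s(L) = -414 + L (s(L) = L + (6 - 60*7) = L + (6 - 420) = L - 414 = -414 + L)
v(39) + s(-11)*176 = 39 + (-414 - 11)*176 = 39 - 425*176 = 39 - 74800 = -74761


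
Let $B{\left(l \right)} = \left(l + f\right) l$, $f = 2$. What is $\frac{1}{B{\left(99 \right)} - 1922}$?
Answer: $\frac{1}{8077} \approx 0.00012381$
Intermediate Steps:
$B{\left(l \right)} = l \left(2 + l\right)$ ($B{\left(l \right)} = \left(l + 2\right) l = \left(2 + l\right) l = l \left(2 + l\right)$)
$\frac{1}{B{\left(99 \right)} - 1922} = \frac{1}{99 \left(2 + 99\right) - 1922} = \frac{1}{99 \cdot 101 - 1922} = \frac{1}{9999 - 1922} = \frac{1}{8077}$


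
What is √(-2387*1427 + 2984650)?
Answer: I*√421599 ≈ 649.31*I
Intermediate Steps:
√(-2387*1427 + 2984650) = √(-3406249 + 2984650) = √(-421599) = I*√421599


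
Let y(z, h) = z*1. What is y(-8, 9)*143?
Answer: -1144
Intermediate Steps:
y(z, h) = z
y(-8, 9)*143 = -8*143 = -1144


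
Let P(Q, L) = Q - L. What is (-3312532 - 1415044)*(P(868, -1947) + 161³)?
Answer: -19742811223296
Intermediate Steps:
(-3312532 - 1415044)*(P(868, -1947) + 161³) = (-3312532 - 1415044)*((868 - 1*(-1947)) + 161³) = -4727576*((868 + 1947) + 4173281) = -4727576*(2815 + 4173281) = -4727576*4176096 = -19742811223296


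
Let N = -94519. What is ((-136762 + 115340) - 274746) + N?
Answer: -390687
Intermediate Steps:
((-136762 + 115340) - 274746) + N = ((-136762 + 115340) - 274746) - 94519 = (-21422 - 274746) - 94519 = -296168 - 94519 = -390687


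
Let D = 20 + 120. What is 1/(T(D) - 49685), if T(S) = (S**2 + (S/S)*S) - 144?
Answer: -1/30089 ≈ -3.3235e-5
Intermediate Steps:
D = 140
T(S) = -144 + S + S**2 (T(S) = (S**2 + 1*S) - 144 = (S**2 + S) - 144 = (S + S**2) - 144 = -144 + S + S**2)
1/(T(D) - 49685) = 1/((-144 + 140 + 140**2) - 49685) = 1/((-144 + 140 + 19600) - 49685) = 1/(19596 - 49685) = 1/(-30089) = -1/30089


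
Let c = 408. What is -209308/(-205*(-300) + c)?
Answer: -71/21 ≈ -3.3810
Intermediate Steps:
-209308/(-205*(-300) + c) = -209308/(-205*(-300) + 408) = -209308/(61500 + 408) = -209308/61908 = -209308*1/61908 = -71/21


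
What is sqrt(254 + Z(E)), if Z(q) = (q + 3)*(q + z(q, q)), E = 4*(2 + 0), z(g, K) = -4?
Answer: sqrt(298) ≈ 17.263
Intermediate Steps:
E = 8 (E = 4*2 = 8)
Z(q) = (-4 + q)*(3 + q) (Z(q) = (q + 3)*(q - 4) = (3 + q)*(-4 + q) = (-4 + q)*(3 + q))
sqrt(254 + Z(E)) = sqrt(254 + (-12 + 8**2 - 1*8)) = sqrt(254 + (-12 + 64 - 8)) = sqrt(254 + 44) = sqrt(298)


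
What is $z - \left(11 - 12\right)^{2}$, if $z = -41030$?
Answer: $-41031$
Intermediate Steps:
$z - \left(11 - 12\right)^{2} = -41030 - \left(11 - 12\right)^{2} = -41030 - \left(-1\right)^{2} = -41030 - 1 = -41031$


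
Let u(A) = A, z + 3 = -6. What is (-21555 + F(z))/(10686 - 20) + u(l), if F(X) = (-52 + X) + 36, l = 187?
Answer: 986481/5333 ≈ 184.98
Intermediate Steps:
z = -9 (z = -3 - 6 = -9)
F(X) = -16 + X
(-21555 + F(z))/(10686 - 20) + u(l) = (-21555 + (-16 - 9))/(10686 - 20) + 187 = (-21555 - 25)/10666 + 187 = -21580*1/10666 + 187 = -10790/5333 + 187 = 986481/5333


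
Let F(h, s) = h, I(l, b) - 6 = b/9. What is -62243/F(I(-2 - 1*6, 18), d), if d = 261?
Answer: -62243/8 ≈ -7780.4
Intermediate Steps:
I(l, b) = 6 + b/9
-62243/F(I(-2 - 1*6, 18), d) = -62243/(6 + (⅑)*18) = -62243/(6 + 2) = -62243/8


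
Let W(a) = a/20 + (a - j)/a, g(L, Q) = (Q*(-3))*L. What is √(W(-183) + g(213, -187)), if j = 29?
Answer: √400143344865/1830 ≈ 345.67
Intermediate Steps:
g(L, Q) = -3*L*Q (g(L, Q) = (-3*Q)*L = -3*L*Q)
W(a) = a/20 + (-29 + a)/a (W(a) = a/20 + (a - 1*29)/a = a*(1/20) + (a - 29)/a = a/20 + (-29 + a)/a)
√(W(-183) + g(213, -187)) = √((1 - 29/(-183) + (1/20)*(-183)) - 3*213*(-187)) = √((1 - 29*(-1/183) - 183/20) + 119493) = √((1 + 29/183 - 183/20) + 119493) = √(-29249/3660 + 119493) = √(437315131/3660) = √400143344865/1830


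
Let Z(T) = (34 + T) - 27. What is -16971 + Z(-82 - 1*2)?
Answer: -17048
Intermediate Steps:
Z(T) = 7 + T
-16971 + Z(-82 - 1*2) = -16971 + (7 + (-82 - 1*2)) = -16971 + (7 + (-82 - 2)) = -16971 + (7 - 84) = -16971 - 77 = -17048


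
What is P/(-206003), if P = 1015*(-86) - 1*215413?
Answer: 302703/206003 ≈ 1.4694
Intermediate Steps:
P = -302703 (P = -87290 - 215413 = -302703)
P/(-206003) = -302703/(-206003) = -302703*(-1/206003) = 302703/206003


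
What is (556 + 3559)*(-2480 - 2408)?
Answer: -20114120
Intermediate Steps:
(556 + 3559)*(-2480 - 2408) = 4115*(-4888) = -20114120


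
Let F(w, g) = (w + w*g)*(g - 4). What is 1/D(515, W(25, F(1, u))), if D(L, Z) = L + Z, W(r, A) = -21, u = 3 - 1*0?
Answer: 1/494 ≈ 0.0020243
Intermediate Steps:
u = 3 (u = 3 + 0 = 3)
F(w, g) = (-4 + g)*(w + g*w) (F(w, g) = (w + g*w)*(-4 + g) = (-4 + g)*(w + g*w))
1/D(515, W(25, F(1, u))) = 1/(515 - 21) = 1/494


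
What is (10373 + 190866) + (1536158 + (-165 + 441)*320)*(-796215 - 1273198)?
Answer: -3361715690175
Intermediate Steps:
(10373 + 190866) + (1536158 + (-165 + 441)*320)*(-796215 - 1273198) = 201239 + (1536158 + 276*320)*(-2069413) = 201239 + (1536158 + 88320)*(-2069413) = 201239 + 1624478*(-2069413) = 201239 - 3361715891414 = -3361715690175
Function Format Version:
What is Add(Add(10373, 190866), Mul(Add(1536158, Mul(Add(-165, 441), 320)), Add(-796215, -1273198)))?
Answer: -3361715690175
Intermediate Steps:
Add(Add(10373, 190866), Mul(Add(1536158, Mul(Add(-165, 441), 320)), Add(-796215, -1273198))) = Add(201239, Mul(Add(1536158, Mul(276, 320)), -2069413)) = Add(201239, Mul(Add(1536158, 88320), -2069413)) = Add(201239, Mul(1624478, -2069413)) = Add(201239, -3361715891414) = -3361715690175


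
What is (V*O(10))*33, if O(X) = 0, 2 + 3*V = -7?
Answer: 0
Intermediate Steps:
V = -3 (V = -2/3 + (1/3)*(-7) = -2/3 - 7/3 = -3)
(V*O(10))*33 = -3*0*33 = 0*33 = 0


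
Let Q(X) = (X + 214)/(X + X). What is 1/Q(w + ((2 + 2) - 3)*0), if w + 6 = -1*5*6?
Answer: -36/89 ≈ -0.40449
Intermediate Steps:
w = -36 (w = -6 - 1*5*6 = -6 - 5*6 = -6 - 30 = -36)
Q(X) = (214 + X)/(2*X) (Q(X) = (214 + X)/((2*X)) = (214 + X)*(1/(2*X)) = (214 + X)/(2*X))
1/Q(w + ((2 + 2) - 3)*0) = 1/((214 + (-36 + ((2 + 2) - 3)*0))/(2*(-36 + ((2 + 2) - 3)*0))) = 1/((214 + (-36 + (4 - 3)*0))/(2*(-36 + (4 - 3)*0))) = 1/((214 + (-36 + 1*0))/(2*(-36 + 1*0))) = 1/((214 + (-36 + 0))/(2*(-36 + 0))) = 1/((½)*(214 - 36)/(-36)) = 1/((½)*(-1/36)*178) = 1/(-89/36) = -36/89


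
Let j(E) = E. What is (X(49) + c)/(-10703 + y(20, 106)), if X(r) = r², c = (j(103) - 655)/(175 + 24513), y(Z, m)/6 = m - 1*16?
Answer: -7409417/31363018 ≈ -0.23625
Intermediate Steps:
y(Z, m) = -96 + 6*m (y(Z, m) = 6*(m - 1*16) = 6*(m - 16) = 6*(-16 + m) = -96 + 6*m)
c = -69/3086 (c = (103 - 655)/(175 + 24513) = -552/24688 = -552*1/24688 = -69/3086 ≈ -0.022359)
(X(49) + c)/(-10703 + y(20, 106)) = (49² - 69/3086)/(-10703 + (-96 + 6*106)) = (2401 - 69/3086)/(-10703 + (-96 + 636)) = 7409417/(3086*(-10703 + 540)) = (7409417/3086)/(-10163) = (7409417/3086)*(-1/10163) = -7409417/31363018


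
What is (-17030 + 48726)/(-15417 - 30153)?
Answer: -2264/3255 ≈ -0.69555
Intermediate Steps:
(-17030 + 48726)/(-15417 - 30153) = 31696/(-45570) = 31696*(-1/45570) = -2264/3255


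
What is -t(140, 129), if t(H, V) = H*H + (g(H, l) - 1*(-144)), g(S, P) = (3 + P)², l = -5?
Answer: -19748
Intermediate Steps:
t(H, V) = 148 + H² (t(H, V) = H*H + ((3 - 5)² - 1*(-144)) = H² + ((-2)² + 144) = H² + (4 + 144) = H² + 148 = 148 + H²)
-t(140, 129) = -(148 + 140²) = -(148 + 19600) = -1*19748 = -19748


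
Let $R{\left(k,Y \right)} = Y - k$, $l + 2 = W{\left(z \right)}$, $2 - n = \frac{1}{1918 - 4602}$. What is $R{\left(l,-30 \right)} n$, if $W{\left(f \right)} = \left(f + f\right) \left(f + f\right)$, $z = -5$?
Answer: $- \frac{171808}{671} \approx -256.05$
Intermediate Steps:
$n = \frac{5369}{2684}$ ($n = 2 - \frac{1}{1918 - 4602} = 2 - \frac{1}{-2684} = 2 - - \frac{1}{2684} = 2 + \frac{1}{2684} = \frac{5369}{2684} \approx 2.0004$)
$W{\left(f \right)} = 4 f^{2}$ ($W{\left(f \right)} = 2 f 2 f = 4 f^{2}$)
$l = 98$ ($l = -2 + 4 \left(-5\right)^{2} = -2 + 4 \cdot 25 = -2 + 100 = 98$)
$R{\left(l,-30 \right)} n = \left(-30 - 98\right) \frac{5369}{2684} = \left(-128\right) \frac{5369}{2684} = - \frac{171808}{671}$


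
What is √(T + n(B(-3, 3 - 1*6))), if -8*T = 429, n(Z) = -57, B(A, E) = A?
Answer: I*√1770/4 ≈ 10.518*I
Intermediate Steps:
T = -429/8 (T = -⅛*429 = -429/8 ≈ -53.625)
√(T + n(B(-3, 3 - 1*6))) = √(-429/8 - 57) = √(-885/8) = I*√1770/4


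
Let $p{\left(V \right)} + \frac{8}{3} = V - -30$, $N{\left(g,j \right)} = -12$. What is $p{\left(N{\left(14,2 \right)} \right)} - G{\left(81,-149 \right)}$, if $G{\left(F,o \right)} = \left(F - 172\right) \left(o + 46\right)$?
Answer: $- \frac{28073}{3} \approx -9357.7$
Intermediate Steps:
$G{\left(F,o \right)} = \left(-172 + F\right) \left(46 + o\right)$
$p{\left(V \right)} = \frac{82}{3} + V$ ($p{\left(V \right)} = - \frac{8}{3} + \left(V - -30\right) = - \frac{8}{3} + \left(V + 30\right) = - \frac{8}{3} + \left(30 + V\right) = \frac{82}{3} + V$)
$p{\left(N{\left(14,2 \right)} \right)} - G{\left(81,-149 \right)} = \left(\frac{82}{3} - 12\right) - \left(-7912 - -25628 + 46 \cdot 81 + 81 \left(-149\right)\right) = \frac{46}{3} - \left(-7912 + 25628 + 3726 - 12069\right) = \frac{46}{3} - 9373 = - \frac{28073}{3}$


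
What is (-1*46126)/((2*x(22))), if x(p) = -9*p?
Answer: 23063/198 ≈ 116.48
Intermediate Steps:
(-1*46126)/((2*x(22))) = (-1*46126)/((2*(-9*22))) = -46126/(2*(-198)) = -46126/(-396) = -46126*(-1/396) = 23063/198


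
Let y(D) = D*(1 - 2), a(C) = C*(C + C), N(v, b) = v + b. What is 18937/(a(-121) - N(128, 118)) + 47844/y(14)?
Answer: -99209519/29036 ≈ -3416.8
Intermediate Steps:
N(v, b) = b + v
a(C) = 2*C**2 (a(C) = C*(2*C) = 2*C**2)
y(D) = -D (y(D) = D*(-1) = -D)
18937/(a(-121) - N(128, 118)) + 47844/y(14) = 18937/(2*(-121)**2 - (118 + 128)) + 47844/((-1*14)) = 18937/(2*14641 - 1*246) + 47844/(-14) = 18937/(29282 - 246) + 47844*(-1/14) = 18937/29036 - 23922/7 = -99209519/29036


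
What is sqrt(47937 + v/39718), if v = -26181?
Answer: sqrt(75620513565030)/39718 ≈ 218.94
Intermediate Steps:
sqrt(47937 + v/39718) = sqrt(47937 - 26181/39718) = sqrt(1903935585/39718) = sqrt(75620513565030)/39718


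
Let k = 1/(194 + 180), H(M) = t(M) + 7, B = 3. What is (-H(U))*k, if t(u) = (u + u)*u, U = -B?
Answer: -25/374 ≈ -0.066845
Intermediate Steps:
U = -3 (U = -1*3 = -3)
t(u) = 2*u**2 (t(u) = (2*u)*u = 2*u**2)
H(M) = 7 + 2*M**2 (H(M) = 2*M**2 + 7 = 7 + 2*M**2)
k = 1/374 ≈ 0.0026738
(-H(U))*k = -(7 + 2*(-3)**2)*(1/374) = -(7 + 2*9)*(1/374) = -(7 + 18)*(1/374) = -1*25*(1/374) = -25*1/374 = -25/374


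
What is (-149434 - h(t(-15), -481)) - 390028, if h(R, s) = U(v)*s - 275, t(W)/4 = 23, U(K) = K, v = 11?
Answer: -533896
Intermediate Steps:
t(W) = 92 (t(W) = 4*23 = 92)
h(R, s) = -275 + 11*s (h(R, s) = 11*s - 275 = -275 + 11*s)
(-149434 - h(t(-15), -481)) - 390028 = (-149434 - (-275 + 11*(-481))) - 390028 = (-149434 - (-275 - 5291)) - 390028 = (-149434 - 1*(-5566)) - 390028 = (-149434 + 5566) - 390028 = -143868 - 390028 = -533896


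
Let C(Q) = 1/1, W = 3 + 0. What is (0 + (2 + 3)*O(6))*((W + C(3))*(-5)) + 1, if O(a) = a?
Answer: -599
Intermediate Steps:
W = 3
C(Q) = 1
(0 + (2 + 3)*O(6))*((W + C(3))*(-5)) + 1 = (0 + (2 + 3)*6)*((3 + 1)*(-5)) + 1 = (0 + 5*6)*(4*(-5)) + 1 = (0 + 30)*(-20) + 1 = 30*(-20) + 1 = -600 + 1 = -599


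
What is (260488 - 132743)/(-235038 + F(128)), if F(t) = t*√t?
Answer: -15012464655/27620382146 - 32702720*√2/13810191073 ≈ -0.54688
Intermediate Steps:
F(t) = t^(3/2)
(260488 - 132743)/(-235038 + F(128)) = (260488 - 132743)/(-235038 + 128^(3/2)) = 127745/(-235038 + 1024*√2)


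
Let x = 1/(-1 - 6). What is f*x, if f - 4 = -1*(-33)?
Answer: -37/7 ≈ -5.2857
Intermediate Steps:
f = 37 (f = 4 - 1*(-33) = 4 + 33 = 37)
x = -⅐ (x = 1/(-7) = -⅐ ≈ -0.14286)
f*x = 37*(-⅐) = -37/7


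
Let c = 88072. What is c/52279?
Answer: 88072/52279 ≈ 1.6847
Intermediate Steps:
c/52279 = 88072/52279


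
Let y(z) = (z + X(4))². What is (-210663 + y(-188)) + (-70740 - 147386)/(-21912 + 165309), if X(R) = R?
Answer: -25353811505/143397 ≈ -1.7681e+5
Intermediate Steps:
y(z) = (4 + z)² (y(z) = (z + 4)² = (4 + z)²)
(-210663 + y(-188)) + (-70740 - 147386)/(-21912 + 165309) = (-210663 + (4 - 188)²) + (-70740 - 147386)/(-21912 + 165309) = (-210663 + (-184)²) - 218126/143397 = (-210663 + 33856) - 218126*1/143397 = -176807 - 218126/143397 = -25353811505/143397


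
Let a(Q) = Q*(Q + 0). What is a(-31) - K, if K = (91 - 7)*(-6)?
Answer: 1465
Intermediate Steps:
K = -504 (K = 84*(-6) = -504)
a(Q) = Q² (a(Q) = Q*Q = Q²)
a(-31) - K = (-31)² - 1*(-504) = 961 + 504 = 1465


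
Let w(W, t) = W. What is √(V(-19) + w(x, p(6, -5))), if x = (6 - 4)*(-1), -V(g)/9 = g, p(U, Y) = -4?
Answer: 13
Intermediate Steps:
V(g) = -9*g
x = -2 (x = 2*(-1) = -2)
√(V(-19) + w(x, p(6, -5))) = √(-9*(-19) - 2) = √(171 - 2) = √169 = 13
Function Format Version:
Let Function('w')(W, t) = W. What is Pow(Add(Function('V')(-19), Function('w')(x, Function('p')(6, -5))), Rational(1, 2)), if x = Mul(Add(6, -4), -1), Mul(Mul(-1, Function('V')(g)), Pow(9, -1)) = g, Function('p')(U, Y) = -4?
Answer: 13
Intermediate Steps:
Function('V')(g) = Mul(-9, g)
x = -2 (x = Mul(2, -1) = -2)
Pow(Add(Function('V')(-19), Function('w')(x, Function('p')(6, -5))), Rational(1, 2)) = Pow(Add(Mul(-9, -19), -2), Rational(1, 2)) = Pow(Add(171, -2), Rational(1, 2)) = Pow(169, Rational(1, 2)) = 13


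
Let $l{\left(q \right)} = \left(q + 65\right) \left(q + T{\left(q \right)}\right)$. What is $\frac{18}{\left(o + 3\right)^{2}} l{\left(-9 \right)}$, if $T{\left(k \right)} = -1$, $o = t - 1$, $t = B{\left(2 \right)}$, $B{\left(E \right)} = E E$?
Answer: $-280$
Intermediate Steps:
$B{\left(E \right)} = E^{2}$
$t = 4$ ($t = 2^{2} = 4$)
$o = 3$ ($o = 4 - 1 = 3$)
$l{\left(q \right)} = \left(-1 + q\right) \left(65 + q\right)$ ($l{\left(q \right)} = \left(q + 65\right) \left(q - 1\right) = \left(65 + q\right) \left(-1 + q\right) = \left(-1 + q\right) \left(65 + q\right)$)
$\frac{18}{\left(o + 3\right)^{2}} l{\left(-9 \right)} = \frac{18}{\left(3 + 3\right)^{2}} \left(-65 + \left(-9\right)^{2} + 64 \left(-9\right)\right) = \frac{18}{6^{2}} \left(-65 + 81 - 576\right) = \frac{18}{36} \left(-560\right) = 18 \cdot \frac{1}{36} \left(-560\right) = \frac{1}{2} \left(-560\right) = -280$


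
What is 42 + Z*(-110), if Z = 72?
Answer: -7878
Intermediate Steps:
42 + Z*(-110) = 42 + 72*(-110) = 42 - 7920 = -7878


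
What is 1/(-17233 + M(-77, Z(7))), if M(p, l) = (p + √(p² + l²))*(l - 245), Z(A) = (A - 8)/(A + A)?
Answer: -12581240/2715355595837 - 672476*√1162085/13576777979185 ≈ -5.8028e-5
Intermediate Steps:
Z(A) = (-8 + A)/(2*A) (Z(A) = (-8 + A)/((2*A)) = (-8 + A)*(1/(2*A)) = (-8 + A)/(2*A))
M(p, l) = (-245 + l)*(p + √(l² + p²)) (M(p, l) = (p + √(l² + p²))*(-245 + l) = (-245 + l)*(p + √(l² + p²)))
1/(-17233 + M(-77, Z(7))) = 1/(-17233 + (-245*(-77) - 245*√(((½)*(-8 + 7)/7)² + (-77)²) + ((½)*(-8 + 7)/7)*(-77) + ((½)*(-8 + 7)/7)*√(((½)*(-8 + 7)/7)² + (-77)²))) = 1/(-17233 + (18865 - 245*√(((½)*(⅐)*(-1))² + 5929) + ((½)*(⅐)*(-1))*(-77) + ((½)*(⅐)*(-1))*√(((½)*(⅐)*(-1))² + 5929))) = 1/(-17233 + (18865 - 245*√((-1/14)² + 5929) - 1/14*(-77) - √((-1/14)² + 5929)/14)) = 1/(-17233 + (18865 - 245*√(1/196 + 5929) + 11/2 - √(1/196 + 5929)/14)) = 1/(-17233 + (18865 - 35*√1162085/2 + 11/2 - √1162085/196)) = 1/(-17233 + (37741/2 - 3431*√1162085/196)) = 1/(3275/2 - 3431*√1162085/196)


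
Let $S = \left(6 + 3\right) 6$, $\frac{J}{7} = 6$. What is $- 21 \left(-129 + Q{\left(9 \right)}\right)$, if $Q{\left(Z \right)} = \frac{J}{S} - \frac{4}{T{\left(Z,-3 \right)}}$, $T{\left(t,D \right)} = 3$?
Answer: $\frac{8162}{3} \approx 2720.7$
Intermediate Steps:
$J = 42$ ($J = 7 \cdot 6 = 42$)
$S = 54$ ($S = 9 \cdot 6 = 54$)
$Q{\left(Z \right)} = - \frac{5}{9}$ ($Q{\left(Z \right)} = \frac{42}{54} - \frac{4}{3} = 42 \cdot \frac{1}{54} - \frac{4}{3} = \frac{7}{9} - \frac{4}{3} = - \frac{5}{9}$)
$- 21 \left(-129 + Q{\left(9 \right)}\right) = - 21 \left(-129 - \frac{5}{9}\right) = \left(-21\right) \left(- \frac{1166}{9}\right) = \frac{8162}{3}$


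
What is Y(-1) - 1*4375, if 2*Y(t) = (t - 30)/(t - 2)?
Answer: -26219/6 ≈ -4369.8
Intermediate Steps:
Y(t) = (-30 + t)/(2*(-2 + t)) (Y(t) = ((t - 30)/(t - 2))/2 = ((-30 + t)/(-2 + t))/2 = (-30 + t)/(2*(-2 + t)))
Y(-1) - 1*4375 = (-30 - 1)/(2*(-2 - 1)) - 1*4375 = (½)*(-31)/(-3) - 4375 = (½)*(-⅓)*(-31) - 4375 = 31/6 - 4375 = -26219/6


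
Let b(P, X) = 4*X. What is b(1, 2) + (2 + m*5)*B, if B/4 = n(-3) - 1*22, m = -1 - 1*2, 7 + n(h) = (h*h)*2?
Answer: 580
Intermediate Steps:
n(h) = -7 + 2*h**2 (n(h) = -7 + (h*h)*2 = -7 + h**2*2 = -7 + 2*h**2)
m = -3 (m = -1 - 2 = -3)
B = -44 (B = 4*((-7 + 2*(-3)**2) - 1*22) = 4*((-7 + 2*9) - 22) = 4*((-7 + 18) - 22) = 4*(11 - 22) = 4*(-11) = -44)
b(1, 2) + (2 + m*5)*B = 4*2 + (2 - 3*5)*(-44) = 8 + (2 - 15)*(-44) = 8 - 13*(-44) = 8 + 572 = 580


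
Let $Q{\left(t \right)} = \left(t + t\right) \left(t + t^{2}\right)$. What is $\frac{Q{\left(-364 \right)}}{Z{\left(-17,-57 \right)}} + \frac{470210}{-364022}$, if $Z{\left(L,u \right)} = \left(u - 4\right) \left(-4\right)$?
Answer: $- \frac{4377019237669}{11102671} \approx -3.9423 \cdot 10^{5}$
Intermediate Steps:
$Z{\left(L,u \right)} = 16 - 4 u$ ($Z{\left(L,u \right)} = \left(-4 + u\right) \left(-4\right) = 16 - 4 u$)
$Q{\left(t \right)} = 2 t \left(t + t^{2}\right)$
$\frac{Q{\left(-364 \right)}}{Z{\left(-17,-57 \right)}} + \frac{470210}{-364022} = \frac{2 \left(-364\right)^{2} \left(1 - 364\right)}{16 - -228} + \frac{470210}{-364022} = \frac{2 \cdot 132496 \left(-363\right)}{16 + 228} + 470210 \left(- \frac{1}{364022}\right) = - \frac{96192096}{244} - \frac{235105}{182011} = \left(-96192096\right) \frac{1}{244} - \frac{235105}{182011} = - \frac{24048024}{61} - \frac{235105}{182011} = - \frac{4377019237669}{11102671}$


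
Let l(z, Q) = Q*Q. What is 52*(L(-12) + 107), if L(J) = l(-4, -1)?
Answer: 5616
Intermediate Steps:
l(z, Q) = Q²
L(J) = 1 (L(J) = (-1)² = 1)
52*(L(-12) + 107) = 52*(1 + 107) = 52*108 = 5616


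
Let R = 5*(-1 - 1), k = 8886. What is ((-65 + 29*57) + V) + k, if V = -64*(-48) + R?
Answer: 13536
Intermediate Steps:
R = -10 (R = 5*(-2) = -10)
V = 3062 (V = -64*(-48) - 10 = 3072 - 10 = 3062)
((-65 + 29*57) + V) + k = ((-65 + 29*57) + 3062) + 8886 = ((-65 + 1653) + 3062) + 8886 = (1588 + 3062) + 8886 = 4650 + 8886 = 13536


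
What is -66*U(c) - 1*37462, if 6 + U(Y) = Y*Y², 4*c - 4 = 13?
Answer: -1348241/32 ≈ -42133.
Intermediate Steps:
c = 17/4 (c = 1 + (¼)*13 = 1 + 13/4 = 17/4 ≈ 4.2500)
U(Y) = -6 + Y³ (U(Y) = -6 + Y*Y² = -6 + Y³)
-66*U(c) - 1*37462 = -66*(-6 + (17/4)³) - 1*37462 = -66*(-6 + 4913/64) - 37462 = -66*4529/64 - 37462 = -149457/32 - 37462 = -1348241/32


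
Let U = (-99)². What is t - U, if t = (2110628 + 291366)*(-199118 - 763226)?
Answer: -2311544523737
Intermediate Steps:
t = -2311544513936 (t = 2401994*(-962344) = -2311544513936)
U = 9801
t - U = -2311544513936 - 1*9801 = -2311544513936 - 9801 = -2311544523737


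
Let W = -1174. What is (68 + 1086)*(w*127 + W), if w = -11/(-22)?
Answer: -1281517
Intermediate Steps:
w = 1/2 (w = -11*(-1/22) = 1/2 ≈ 0.50000)
(68 + 1086)*(w*127 + W) = (68 + 1086)*((1/2)*127 - 1174) = 1154*(127/2 - 1174) = 1154*(-2221/2) = -1281517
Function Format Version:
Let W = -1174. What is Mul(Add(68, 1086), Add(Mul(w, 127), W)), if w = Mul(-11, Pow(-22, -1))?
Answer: -1281517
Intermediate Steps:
w = Rational(1, 2) (w = Mul(-11, Rational(-1, 22)) = Rational(1, 2) ≈ 0.50000)
Mul(Add(68, 1086), Add(Mul(w, 127), W)) = Mul(Add(68, 1086), Add(Mul(Rational(1, 2), 127), -1174)) = Mul(1154, Add(Rational(127, 2), -1174)) = Mul(1154, Rational(-2221, 2)) = -1281517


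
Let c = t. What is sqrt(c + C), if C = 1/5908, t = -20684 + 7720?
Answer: I*sqrt(113125366347)/2954 ≈ 113.86*I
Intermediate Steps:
t = -12964
c = -12964
C = 1/5908 ≈ 0.00016926
sqrt(c + C) = sqrt(-12964 + 1/5908) = sqrt(-76591311/5908) = I*sqrt(113125366347)/2954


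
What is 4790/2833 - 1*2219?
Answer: -6281637/2833 ≈ -2217.3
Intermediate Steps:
4790/2833 - 1*2219 = 4790*(1/2833) - 2219 = 4790/2833 - 2219 = -6281637/2833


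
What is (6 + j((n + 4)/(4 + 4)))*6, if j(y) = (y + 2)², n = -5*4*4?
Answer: 747/2 ≈ 373.50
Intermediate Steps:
n = -80 (n = -20*4 = -80)
j(y) = (2 + y)²
(6 + j((n + 4)/(4 + 4)))*6 = (6 + (2 + (-80 + 4)/(4 + 4))²)*6 = (6 + (2 - 76/8)²)*6 = (6 + (2 - 76*⅛)²)*6 = (6 + (2 - 19/2)²)*6 = (6 + (-15/2)²)*6 = (6 + 225/4)*6 = (249/4)*6 = 747/2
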